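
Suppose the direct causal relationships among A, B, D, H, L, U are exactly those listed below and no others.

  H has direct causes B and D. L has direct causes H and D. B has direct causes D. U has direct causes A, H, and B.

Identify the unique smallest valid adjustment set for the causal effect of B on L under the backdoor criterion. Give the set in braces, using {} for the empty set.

Variables eligible for adjustment (non-descendants of B, excluding B and L): {A, D}.
Backdoor paths from B to L:
  P1: B <- D -> H -> L
  P2: B <- D -> L
The empty set is not sufficient: P1 (B <- D -> H -> L) has no collider blocking it and no conditioned non-collider, so it is open.
Try {D}:
  P1: blocked at fork node D ∈ conditioning set.
  P2: blocked at fork node D ∈ conditioning set.
{D} contains no descendant of B and blocks every backdoor path.
No other singleton works — e.g. {A} leaves P1 open — so {D} is the unique smallest valid adjustment set.

{D}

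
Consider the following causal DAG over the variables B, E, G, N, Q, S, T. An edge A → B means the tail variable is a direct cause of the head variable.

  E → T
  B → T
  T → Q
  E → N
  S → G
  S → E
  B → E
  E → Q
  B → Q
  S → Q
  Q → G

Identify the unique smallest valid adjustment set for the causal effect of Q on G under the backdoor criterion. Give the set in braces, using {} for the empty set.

Variables eligible for adjustment (non-descendants of Q, excluding Q and G): {B, E, N, S, T}.
Backdoor paths from Q to G:
  P1: Q <- S -> G
  P2: Q <- B -> E <- S -> G
  P3: Q <- B -> T <- E <- S -> G
  P4: Q <- E <- S -> G
  P5: Q <- T <- B -> E <- S -> G
  P6: Q <- T <- E <- S -> G
The empty set is not sufficient: P1 (Q <- S -> G) has no collider blocking it and no conditioned non-collider, so it is open.
Try {S}:
  P1: blocked at fork node S ∈ conditioning set.
  P2: blocked at collider E (neither it nor any descendant is in the conditioning set).
  P3: blocked at collider T (neither it nor any descendant is in the conditioning set).
  P4: blocked at fork node S ∈ conditioning set.
  P5: blocked at collider E (neither it nor any descendant is in the conditioning set).
  P6: blocked at fork node S ∈ conditioning set.
{S} contains no descendant of Q and blocks every backdoor path.
No other singleton works — e.g. {B} leaves P1 open — so {S} is the unique smallest valid adjustment set.

{S}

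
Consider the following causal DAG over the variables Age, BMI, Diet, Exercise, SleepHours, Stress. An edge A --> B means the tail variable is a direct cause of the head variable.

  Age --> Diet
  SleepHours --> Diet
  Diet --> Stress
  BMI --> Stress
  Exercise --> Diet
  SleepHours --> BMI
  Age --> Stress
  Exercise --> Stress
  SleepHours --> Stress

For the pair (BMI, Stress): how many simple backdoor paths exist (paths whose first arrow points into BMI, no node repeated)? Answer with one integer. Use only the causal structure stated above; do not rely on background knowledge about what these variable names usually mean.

A backdoor path from BMI to Stress is any simple undirected path whose first edge points into BMI (i.e. leaves BMI via a parent).
Parents of BMI: {SleepHours}.
Enumerating:
  P1: BMI <- SleepHours -> Diet <- Age -> Stress
  P2: BMI <- SleepHours -> Diet <- Exercise -> Stress
  P3: BMI <- SleepHours -> Diet -> Stress
  P4: BMI <- SleepHours -> Stress
That exhausts the simple backdoor paths. Count: 4.

4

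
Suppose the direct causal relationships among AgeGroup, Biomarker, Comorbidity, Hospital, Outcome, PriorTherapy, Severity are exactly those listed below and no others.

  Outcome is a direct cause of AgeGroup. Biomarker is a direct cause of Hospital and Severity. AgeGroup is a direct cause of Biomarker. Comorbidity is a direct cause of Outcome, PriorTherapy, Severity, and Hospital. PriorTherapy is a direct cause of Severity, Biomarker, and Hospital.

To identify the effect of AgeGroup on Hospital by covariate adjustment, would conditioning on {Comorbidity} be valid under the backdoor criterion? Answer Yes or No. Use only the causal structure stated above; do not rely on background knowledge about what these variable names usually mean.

Backdoor paths from AgeGroup to Hospital (paths whose first edge points into AgeGroup):
  P1: AgeGroup <- Outcome <- Comorbidity -> PriorTherapy -> Biomarker -> Hospital
  P2: AgeGroup <- Outcome <- Comorbidity -> PriorTherapy -> Hospital
  P3: AgeGroup <- Outcome <- Comorbidity -> PriorTherapy -> Severity <- Biomarker -> Hospital
  P4: AgeGroup <- Outcome <- Comorbidity -> Hospital
  P5: AgeGroup <- Outcome <- Comorbidity -> Severity <- PriorTherapy -> Biomarker -> Hospital
  P6: AgeGroup <- Outcome <- Comorbidity -> Severity <- PriorTherapy -> Hospital
  P7: AgeGroup <- Outcome <- Comorbidity -> Severity <- Biomarker <- PriorTherapy -> Hospital
  P8: AgeGroup <- Outcome <- Comorbidity -> Severity <- Biomarker -> Hospital
Condition 1 (no descendant of AgeGroup in the set): holds — descendants of AgeGroup are {Biomarker, Hospital, Severity}; none are in {Comorbidity}.
Condition 2 (every backdoor path blocked by {Comorbidity}):
  P1: blocked at fork node Comorbidity ∈ conditioning set.
  P2: blocked at fork node Comorbidity ∈ conditioning set.
  P3: blocked at fork node Comorbidity ∈ conditioning set.
  P4: blocked at fork node Comorbidity ∈ conditioning set.
  P5: blocked at fork node Comorbidity ∈ conditioning set.
  P6: blocked at fork node Comorbidity ∈ conditioning set.
  P7: blocked at fork node Comorbidity ∈ conditioning set.
  P8: blocked at fork node Comorbidity ∈ conditioning set.
{Comorbidity} satisfies the backdoor criterion.

Yes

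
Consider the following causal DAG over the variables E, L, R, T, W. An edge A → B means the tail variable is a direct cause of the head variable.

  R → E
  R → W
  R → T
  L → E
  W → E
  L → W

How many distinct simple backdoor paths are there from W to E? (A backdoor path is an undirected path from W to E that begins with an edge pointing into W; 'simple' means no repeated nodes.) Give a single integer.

2

A backdoor path from W to E is any simple undirected path whose first edge points into W (i.e. leaves W via a parent).
Parents of W: {L, R}.
Enumerating:
  P1: W <- R -> E
  P2: W <- L -> E
That exhausts the simple backdoor paths. Count: 2.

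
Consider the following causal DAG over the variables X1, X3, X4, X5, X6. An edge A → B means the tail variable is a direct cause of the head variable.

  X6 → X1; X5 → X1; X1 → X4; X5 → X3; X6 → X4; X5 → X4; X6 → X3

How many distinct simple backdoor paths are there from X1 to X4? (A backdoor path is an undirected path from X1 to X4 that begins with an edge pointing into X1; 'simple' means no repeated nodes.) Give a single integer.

4

A backdoor path from X1 to X4 is any simple undirected path whose first edge points into X1 (i.e. leaves X1 via a parent).
Parents of X1: {X5, X6}.
Enumerating:
  P1: X1 <- X6 -> X3 <- X5 -> X4
  P2: X1 <- X6 -> X4
  P3: X1 <- X5 -> X3 <- X6 -> X4
  P4: X1 <- X5 -> X4
That exhausts the simple backdoor paths. Count: 4.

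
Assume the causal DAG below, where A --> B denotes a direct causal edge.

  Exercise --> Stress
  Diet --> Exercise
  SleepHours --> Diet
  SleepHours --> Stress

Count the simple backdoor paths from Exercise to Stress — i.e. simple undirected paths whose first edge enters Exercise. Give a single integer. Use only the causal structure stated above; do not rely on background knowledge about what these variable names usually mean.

A backdoor path from Exercise to Stress is any simple undirected path whose first edge points into Exercise (i.e. leaves Exercise via a parent).
Parents of Exercise: {Diet}.
Enumerating:
  P1: Exercise <- Diet <- SleepHours -> Stress
That exhausts the simple backdoor paths. Count: 1.

1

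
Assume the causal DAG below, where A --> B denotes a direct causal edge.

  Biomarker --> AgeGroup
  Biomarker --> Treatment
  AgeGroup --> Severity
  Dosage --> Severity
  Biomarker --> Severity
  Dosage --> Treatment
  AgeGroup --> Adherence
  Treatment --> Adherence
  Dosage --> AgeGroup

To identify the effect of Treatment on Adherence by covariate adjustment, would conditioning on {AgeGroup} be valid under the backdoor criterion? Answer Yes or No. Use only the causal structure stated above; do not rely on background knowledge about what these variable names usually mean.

Backdoor paths from Treatment to Adherence (paths whose first edge points into Treatment):
  P1: Treatment <- Dosage -> AgeGroup -> Adherence
  P2: Treatment <- Dosage -> Severity <- Biomarker -> AgeGroup -> Adherence
  P3: Treatment <- Dosage -> Severity <- AgeGroup -> Adherence
  P4: Treatment <- Biomarker -> AgeGroup -> Adherence
  P5: Treatment <- Biomarker -> Severity <- Dosage -> AgeGroup -> Adherence
  P6: Treatment <- Biomarker -> Severity <- AgeGroup -> Adherence
Condition 1 (no descendant of Treatment in the set): holds — descendants of Treatment are {Adherence}; none are in {AgeGroup}.
Condition 2 (every backdoor path blocked by {AgeGroup}):
  P1: blocked at chain node AgeGroup ∈ conditioning set.
  P2: blocked at collider Severity (neither it nor any descendant is in the conditioning set).
  P3: blocked at collider Severity (neither it nor any descendant is in the conditioning set).
  P4: blocked at chain node AgeGroup ∈ conditioning set.
  P5: blocked at collider Severity (neither it nor any descendant is in the conditioning set).
  P6: blocked at collider Severity (neither it nor any descendant is in the conditioning set).
{AgeGroup} satisfies the backdoor criterion.

Yes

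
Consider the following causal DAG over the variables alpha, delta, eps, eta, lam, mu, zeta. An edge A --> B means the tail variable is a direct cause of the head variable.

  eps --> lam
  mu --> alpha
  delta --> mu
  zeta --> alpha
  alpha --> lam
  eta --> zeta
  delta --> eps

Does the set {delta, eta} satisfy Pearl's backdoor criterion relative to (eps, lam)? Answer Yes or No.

Backdoor paths from eps to lam (paths whose first edge points into eps):
  P1: eps <- delta -> mu -> alpha -> lam
Condition 1 (no descendant of eps in the set): holds — descendants of eps are {lam}; none are in {delta, eta}.
Condition 2 (every backdoor path blocked by {delta, eta}):
  P1: blocked at fork node delta ∈ conditioning set.
{delta, eta} satisfies the backdoor criterion.

Yes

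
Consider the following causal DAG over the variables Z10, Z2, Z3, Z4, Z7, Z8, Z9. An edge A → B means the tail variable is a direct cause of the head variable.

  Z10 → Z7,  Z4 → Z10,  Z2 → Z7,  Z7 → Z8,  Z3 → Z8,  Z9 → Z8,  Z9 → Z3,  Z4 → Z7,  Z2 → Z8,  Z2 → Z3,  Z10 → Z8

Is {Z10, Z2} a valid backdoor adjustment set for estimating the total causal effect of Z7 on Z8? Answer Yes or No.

Yes

Backdoor paths from Z7 to Z8 (paths whose first edge points into Z7):
  P1: Z7 <- Z4 -> Z10 -> Z8
  P2: Z7 <- Z2 -> Z3 <- Z9 -> Z8
  P3: Z7 <- Z2 -> Z3 -> Z8
  P4: Z7 <- Z2 -> Z8
  P5: Z7 <- Z10 -> Z8
Condition 1 (no descendant of Z7 in the set): holds — descendants of Z7 are {Z8}; none are in {Z10, Z2}.
Condition 2 (every backdoor path blocked by {Z10, Z2}):
  P1: blocked at chain node Z10 ∈ conditioning set.
  P2: blocked at fork node Z2 ∈ conditioning set.
  P3: blocked at fork node Z2 ∈ conditioning set.
  P4: blocked at fork node Z2 ∈ conditioning set.
  P5: blocked at fork node Z10 ∈ conditioning set.
{Z10, Z2} satisfies the backdoor criterion.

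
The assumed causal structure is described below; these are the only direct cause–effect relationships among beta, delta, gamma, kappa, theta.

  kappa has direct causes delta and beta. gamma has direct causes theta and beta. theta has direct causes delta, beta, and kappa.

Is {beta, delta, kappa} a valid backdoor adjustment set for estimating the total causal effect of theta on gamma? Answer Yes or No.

Yes

Backdoor paths from theta to gamma (paths whose first edge points into theta):
  P1: theta <- beta -> gamma
  P2: theta <- delta -> kappa <- beta -> gamma
  P3: theta <- kappa <- beta -> gamma
Condition 1 (no descendant of theta in the set): holds — descendants of theta are {gamma}; none are in {beta, delta, kappa}.
Condition 2 (every backdoor path blocked by {beta, delta, kappa}):
  P1: blocked at fork node beta ∈ conditioning set.
  P2: blocked at fork node delta ∈ conditioning set.
  P3: blocked at chain node kappa ∈ conditioning set.
{beta, delta, kappa} satisfies the backdoor criterion.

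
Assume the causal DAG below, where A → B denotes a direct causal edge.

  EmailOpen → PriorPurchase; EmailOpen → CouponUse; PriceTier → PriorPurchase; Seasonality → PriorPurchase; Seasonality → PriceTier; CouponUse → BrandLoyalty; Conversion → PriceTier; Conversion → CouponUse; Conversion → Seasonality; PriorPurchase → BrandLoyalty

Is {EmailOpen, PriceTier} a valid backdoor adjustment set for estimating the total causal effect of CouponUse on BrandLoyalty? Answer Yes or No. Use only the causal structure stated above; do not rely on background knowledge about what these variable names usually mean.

No

Backdoor paths from CouponUse to BrandLoyalty (paths whose first edge points into CouponUse):
  P1: CouponUse <- Conversion -> Seasonality -> PriceTier -> PriorPurchase -> BrandLoyalty
  P2: CouponUse <- Conversion -> Seasonality -> PriorPurchase -> BrandLoyalty
  P3: CouponUse <- Conversion -> PriceTier <- Seasonality -> PriorPurchase -> BrandLoyalty
  P4: CouponUse <- Conversion -> PriceTier -> PriorPurchase -> BrandLoyalty
  P5: CouponUse <- EmailOpen -> PriorPurchase -> BrandLoyalty
Condition 1 (no descendant of CouponUse in the set): holds — descendants of CouponUse are {BrandLoyalty}; none are in {EmailOpen, PriceTier}.
Condition 2 (every backdoor path blocked by {EmailOpen, PriceTier}):
  P1: blocked at chain node PriceTier ∈ conditioning set.
  P2: open — no interior node is in the conditioning set.
  P3: open — collider(s) PriceTier are conditioned on (or have a conditioned descendant) and no non-collider on the path is in the set.
  P4: blocked at chain node PriceTier ∈ conditioning set.
  P5: blocked at fork node EmailOpen ∈ conditioning set.
{EmailOpen, PriceTier} does not satisfy the backdoor criterion.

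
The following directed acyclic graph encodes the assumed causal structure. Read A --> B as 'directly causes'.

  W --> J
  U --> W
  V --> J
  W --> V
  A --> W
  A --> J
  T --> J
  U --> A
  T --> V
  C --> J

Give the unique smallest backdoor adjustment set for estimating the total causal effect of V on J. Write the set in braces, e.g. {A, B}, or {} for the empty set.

Variables eligible for adjustment (non-descendants of V, excluding V and J): {A, C, T, U, W}.
Backdoor paths from V to J:
  P1: V <- T -> J
  P2: V <- W <- U -> A -> J
  P3: V <- W <- A -> J
  P4: V <- W -> J
The empty set is not sufficient: P1 (V <- T -> J) has no collider blocking it and no conditioned non-collider, so it is open.
Try {T, W}:
  P1: blocked at fork node T ∈ conditioning set.
  P2: blocked at chain node W ∈ conditioning set.
  P3: blocked at chain node W ∈ conditioning set.
  P4: blocked at fork node W ∈ conditioning set.
{T, W} contains no descendant of V and blocks every backdoor path.
Every element of {T, W} is needed (dropping T leaves P1 open; dropping W leaves P2 open), so no proper subset is valid.
Among all size-2 subsets of the eligible variables, only {T, W} blocks every backdoor path, so it is the unique smallest valid adjustment set.

{T, W}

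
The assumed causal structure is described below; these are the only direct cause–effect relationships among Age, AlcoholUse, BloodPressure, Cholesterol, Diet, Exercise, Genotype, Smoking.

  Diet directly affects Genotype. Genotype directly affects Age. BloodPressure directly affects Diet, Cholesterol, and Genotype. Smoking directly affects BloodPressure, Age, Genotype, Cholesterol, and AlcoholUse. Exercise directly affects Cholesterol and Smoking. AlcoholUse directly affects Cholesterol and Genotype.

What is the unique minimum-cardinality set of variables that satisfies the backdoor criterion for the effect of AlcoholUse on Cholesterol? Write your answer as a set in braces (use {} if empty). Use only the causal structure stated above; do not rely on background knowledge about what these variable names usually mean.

Variables eligible for adjustment (non-descendants of AlcoholUse, excluding AlcoholUse and Cholesterol): {BloodPressure, Diet, Exercise, Smoking}.
Backdoor paths from AlcoholUse to Cholesterol:
  P1: AlcoholUse <- Smoking <- Exercise -> Cholesterol
  P2: AlcoholUse <- Smoking -> BloodPressure -> Cholesterol
  P3: AlcoholUse <- Smoking -> Cholesterol
  P4: AlcoholUse <- Smoking -> Genotype <- BloodPressure -> Cholesterol
  P5: AlcoholUse <- Smoking -> Genotype <- Diet <- BloodPressure -> Cholesterol
  P6: AlcoholUse <- Smoking -> Age <- Genotype <- BloodPressure -> Cholesterol
  P7: AlcoholUse <- Smoking -> Age <- Genotype <- Diet <- BloodPressure -> Cholesterol
The empty set is not sufficient: P1 (AlcoholUse <- Smoking <- Exercise -> Cholesterol) has no collider blocking it and no conditioned non-collider, so it is open.
Try {Smoking}:
  P1: blocked at chain node Smoking ∈ conditioning set.
  P2: blocked at fork node Smoking ∈ conditioning set.
  P3: blocked at fork node Smoking ∈ conditioning set.
  P4: blocked at fork node Smoking ∈ conditioning set.
  P5: blocked at fork node Smoking ∈ conditioning set.
  P6: blocked at fork node Smoking ∈ conditioning set.
  P7: blocked at fork node Smoking ∈ conditioning set.
{Smoking} contains no descendant of AlcoholUse and blocks every backdoor path.
No other singleton works — e.g. {Exercise} leaves P2 open — so {Smoking} is the unique smallest valid adjustment set.

{Smoking}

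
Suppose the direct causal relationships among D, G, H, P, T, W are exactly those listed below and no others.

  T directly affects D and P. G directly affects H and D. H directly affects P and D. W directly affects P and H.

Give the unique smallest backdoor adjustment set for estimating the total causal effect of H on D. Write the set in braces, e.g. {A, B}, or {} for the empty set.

{G}

Variables eligible for adjustment (non-descendants of H, excluding H and D): {G, T, W}.
Backdoor paths from H to D:
  P1: H <- W -> P <- T -> D
  P2: H <- G -> D
The empty set is not sufficient: P2 (H <- G -> D) has no collider blocking it and no conditioned non-collider, so it is open.
Try {G}:
  P1: blocked at collider P (neither it nor any descendant is in the conditioning set).
  P2: blocked at fork node G ∈ conditioning set.
{G} contains no descendant of H and blocks every backdoor path.
No other singleton works — e.g. {W} leaves P2 open — so {G} is the unique smallest valid adjustment set.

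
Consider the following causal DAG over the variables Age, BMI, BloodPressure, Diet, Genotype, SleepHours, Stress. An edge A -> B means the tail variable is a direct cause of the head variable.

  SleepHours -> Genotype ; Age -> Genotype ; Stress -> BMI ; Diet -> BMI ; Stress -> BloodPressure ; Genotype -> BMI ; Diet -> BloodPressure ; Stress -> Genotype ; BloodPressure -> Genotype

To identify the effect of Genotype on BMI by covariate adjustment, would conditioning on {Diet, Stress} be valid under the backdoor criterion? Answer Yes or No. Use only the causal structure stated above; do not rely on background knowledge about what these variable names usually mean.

Backdoor paths from Genotype to BMI (paths whose first edge points into Genotype):
  P1: Genotype <- Stress -> BloodPressure <- Diet -> BMI
  P2: Genotype <- Stress -> BMI
  P3: Genotype <- BloodPressure <- Stress -> BMI
  P4: Genotype <- BloodPressure <- Diet -> BMI
Condition 1 (no descendant of Genotype in the set): holds — descendants of Genotype are {BMI}; none are in {Diet, Stress}.
Condition 2 (every backdoor path blocked by {Diet, Stress}):
  P1: blocked at fork node Stress ∈ conditioning set.
  P2: blocked at fork node Stress ∈ conditioning set.
  P3: blocked at fork node Stress ∈ conditioning set.
  P4: blocked at fork node Diet ∈ conditioning set.
{Diet, Stress} satisfies the backdoor criterion.

Yes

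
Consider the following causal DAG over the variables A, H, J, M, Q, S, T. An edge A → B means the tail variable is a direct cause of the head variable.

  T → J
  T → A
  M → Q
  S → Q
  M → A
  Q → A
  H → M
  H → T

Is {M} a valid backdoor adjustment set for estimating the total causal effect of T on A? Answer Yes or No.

Backdoor paths from T to A (paths whose first edge points into T):
  P1: T <- H -> M -> Q -> A
  P2: T <- H -> M -> A
Condition 1 (no descendant of T in the set): holds — descendants of T are {A, J}; none are in {M}.
Condition 2 (every backdoor path blocked by {M}):
  P1: blocked at chain node M ∈ conditioning set.
  P2: blocked at chain node M ∈ conditioning set.
{M} satisfies the backdoor criterion.

Yes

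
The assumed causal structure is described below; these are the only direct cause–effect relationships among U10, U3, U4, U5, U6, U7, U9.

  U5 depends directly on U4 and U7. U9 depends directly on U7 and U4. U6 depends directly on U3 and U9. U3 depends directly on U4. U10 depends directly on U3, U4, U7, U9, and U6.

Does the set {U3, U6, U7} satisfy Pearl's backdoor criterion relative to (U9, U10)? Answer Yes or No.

No

Backdoor paths from U9 to U10 (paths whose first edge points into U9):
  P1: U9 <- U4 -> U3 -> U6 -> U10
  P2: U9 <- U4 -> U3 -> U10
  P3: U9 <- U4 -> U5 <- U7 -> U10
  P4: U9 <- U4 -> U10
  P5: U9 <- U7 -> U5 <- U4 -> U3 -> U6 -> U10
  P6: U9 <- U7 -> U5 <- U4 -> U3 -> U10
  P7: U9 <- U7 -> U5 <- U4 -> U10
  P8: U9 <- U7 -> U10
Condition 1 (no descendant of U9 in the set): FAILS — U6 is a descendant of U9.
Condition 2 (every backdoor path blocked by {U3, U6, U7}):
  P1: blocked at chain node U3 ∈ conditioning set.
  P2: blocked at chain node U3 ∈ conditioning set.
  P3: blocked at collider U5 (neither it nor any descendant is in the conditioning set).
  P4: open — no interior node is in the conditioning set.
  P5: blocked at fork node U7 ∈ conditioning set.
  P6: blocked at fork node U7 ∈ conditioning set.
  P7: blocked at fork node U7 ∈ conditioning set.
  P8: blocked at fork node U7 ∈ conditioning set.
{U3, U6, U7} does not satisfy the backdoor criterion.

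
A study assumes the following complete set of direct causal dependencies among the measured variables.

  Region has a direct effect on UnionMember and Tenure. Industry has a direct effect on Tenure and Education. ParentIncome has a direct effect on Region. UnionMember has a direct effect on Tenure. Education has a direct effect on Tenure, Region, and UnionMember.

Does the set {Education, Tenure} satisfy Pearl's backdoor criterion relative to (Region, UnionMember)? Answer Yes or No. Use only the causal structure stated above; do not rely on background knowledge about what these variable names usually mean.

Backdoor paths from Region to UnionMember (paths whose first edge points into Region):
  P1: Region <- Education <- Industry -> Tenure <- UnionMember
  P2: Region <- Education -> UnionMember
  P3: Region <- Education -> Tenure <- UnionMember
Condition 1 (no descendant of Region in the set): FAILS — Tenure is a descendant of Region.
Condition 2 (every backdoor path blocked by {Education, Tenure}):
  P1: blocked at chain node Education ∈ conditioning set.
  P2: blocked at fork node Education ∈ conditioning set.
  P3: blocked at fork node Education ∈ conditioning set.
{Education, Tenure} does not satisfy the backdoor criterion.

No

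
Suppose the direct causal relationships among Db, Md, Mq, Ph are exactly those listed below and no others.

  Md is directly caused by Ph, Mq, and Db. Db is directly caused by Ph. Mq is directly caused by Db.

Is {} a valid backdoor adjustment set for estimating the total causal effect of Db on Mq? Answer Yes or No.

Backdoor paths from Db to Mq (paths whose first edge points into Db):
  P1: Db <- Ph -> Md <- Mq
Condition 1 (no descendant of Db in the set): holds — descendants of Db are {Md, Mq}; none are in {}.
Condition 2 (every backdoor path blocked by {}):
  P1: blocked at collider Md (neither it nor any descendant is in the conditioning set).
{} satisfies the backdoor criterion.

Yes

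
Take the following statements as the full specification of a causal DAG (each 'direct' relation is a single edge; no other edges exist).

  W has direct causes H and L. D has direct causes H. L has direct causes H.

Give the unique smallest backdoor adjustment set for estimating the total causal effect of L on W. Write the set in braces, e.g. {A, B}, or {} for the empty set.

{H}

Variables eligible for adjustment (non-descendants of L, excluding L and W): {D, H}.
Backdoor paths from L to W:
  P1: L <- H -> W
The empty set is not sufficient: P1 (L <- H -> W) has no collider blocking it and no conditioned non-collider, so it is open.
Try {H}:
  P1: blocked at fork node H ∈ conditioning set.
{H} contains no descendant of L and blocks every backdoor path.
No other singleton works — e.g. {D} leaves P1 open — so {H} is the unique smallest valid adjustment set.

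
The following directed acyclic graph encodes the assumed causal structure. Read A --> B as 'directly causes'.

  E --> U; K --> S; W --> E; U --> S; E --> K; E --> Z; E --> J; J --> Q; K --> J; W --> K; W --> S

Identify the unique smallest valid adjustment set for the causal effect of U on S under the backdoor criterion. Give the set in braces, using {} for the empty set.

Variables eligible for adjustment (non-descendants of U, excluding U and S): {E, J, K, Q, W, Z}.
Backdoor paths from U to S:
  P1: U <- E <- W -> K -> S
  P2: U <- E <- W -> S
  P3: U <- E -> K <- W -> S
  P4: U <- E -> K -> S
  P5: U <- E -> J <- K <- W -> S
  P6: U <- E -> J <- K -> S
The empty set is not sufficient: P1 (U <- E <- W -> K -> S) has no collider blocking it and no conditioned non-collider, so it is open.
Try {E}:
  P1: blocked at chain node E ∈ conditioning set.
  P2: blocked at chain node E ∈ conditioning set.
  P3: blocked at fork node E ∈ conditioning set.
  P4: blocked at fork node E ∈ conditioning set.
  P5: blocked at fork node E ∈ conditioning set.
  P6: blocked at fork node E ∈ conditioning set.
{E} contains no descendant of U and blocks every backdoor path.
No other singleton works — e.g. {W} leaves P4 open — so {E} is the unique smallest valid adjustment set.

{E}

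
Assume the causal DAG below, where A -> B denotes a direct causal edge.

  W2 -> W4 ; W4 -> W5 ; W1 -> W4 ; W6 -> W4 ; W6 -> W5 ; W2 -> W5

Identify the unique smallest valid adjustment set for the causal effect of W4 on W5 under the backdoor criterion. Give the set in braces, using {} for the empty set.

{W2, W6}

Variables eligible for adjustment (non-descendants of W4, excluding W4 and W5): {W1, W2, W6}.
Backdoor paths from W4 to W5:
  P1: W4 <- W2 -> W5
  P2: W4 <- W6 -> W5
The empty set is not sufficient: P1 (W4 <- W2 -> W5) has no collider blocking it and no conditioned non-collider, so it is open.
Try {W2, W6}:
  P1: blocked at fork node W2 ∈ conditioning set.
  P2: blocked at fork node W6 ∈ conditioning set.
{W2, W6} contains no descendant of W4 and blocks every backdoor path.
Every element of {W2, W6} is needed (dropping W2 leaves P1 open; dropping W6 leaves P2 open), so no proper subset is valid.
Among all size-2 subsets of the eligible variables, only {W2, W6} blocks every backdoor path, so it is the unique smallest valid adjustment set.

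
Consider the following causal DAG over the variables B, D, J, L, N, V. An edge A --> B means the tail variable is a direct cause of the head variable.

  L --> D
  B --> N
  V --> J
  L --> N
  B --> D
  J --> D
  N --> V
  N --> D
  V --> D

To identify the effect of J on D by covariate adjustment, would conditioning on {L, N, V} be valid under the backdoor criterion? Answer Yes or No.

Yes

Backdoor paths from J to D (paths whose first edge points into J):
  P1: J <- V <- N <- B -> D
  P2: J <- V <- N <- L -> D
  P3: J <- V <- N -> D
  P4: J <- V -> D
Condition 1 (no descendant of J in the set): holds — descendants of J are {D}; none are in {L, N, V}.
Condition 2 (every backdoor path blocked by {L, N, V}):
  P1: blocked at chain node V ∈ conditioning set.
  P2: blocked at chain node V ∈ conditioning set.
  P3: blocked at chain node V ∈ conditioning set.
  P4: blocked at fork node V ∈ conditioning set.
{L, N, V} satisfies the backdoor criterion.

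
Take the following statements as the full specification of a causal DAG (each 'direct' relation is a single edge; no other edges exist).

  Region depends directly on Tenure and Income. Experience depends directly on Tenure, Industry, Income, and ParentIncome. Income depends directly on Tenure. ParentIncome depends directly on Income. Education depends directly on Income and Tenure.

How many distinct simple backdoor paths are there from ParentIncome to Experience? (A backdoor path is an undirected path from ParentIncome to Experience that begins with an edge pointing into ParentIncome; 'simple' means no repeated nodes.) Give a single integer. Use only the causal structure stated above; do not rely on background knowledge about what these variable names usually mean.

A backdoor path from ParentIncome to Experience is any simple undirected path whose first edge points into ParentIncome (i.e. leaves ParentIncome via a parent).
Parents of ParentIncome: {Income}.
Enumerating:
  P1: ParentIncome <- Income <- Tenure -> Experience
  P2: ParentIncome <- Income -> Region <- Tenure -> Experience
  P3: ParentIncome <- Income -> Experience
  P4: ParentIncome <- Income -> Education <- Tenure -> Experience
That exhausts the simple backdoor paths. Count: 4.

4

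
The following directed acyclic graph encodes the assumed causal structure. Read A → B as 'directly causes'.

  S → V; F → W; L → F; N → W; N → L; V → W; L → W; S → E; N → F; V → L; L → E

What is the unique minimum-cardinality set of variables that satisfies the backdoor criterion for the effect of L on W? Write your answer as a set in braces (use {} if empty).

{N, V}

Variables eligible for adjustment (non-descendants of L, excluding L and W): {N, S, V}.
Backdoor paths from L to W:
  P1: L <- V -> W
  P2: L <- N -> F -> W
  P3: L <- N -> W
The empty set is not sufficient: P1 (L <- V -> W) has no collider blocking it and no conditioned non-collider, so it is open.
Try {N, V}:
  P1: blocked at fork node V ∈ conditioning set.
  P2: blocked at fork node N ∈ conditioning set.
  P3: blocked at fork node N ∈ conditioning set.
{N, V} contains no descendant of L and blocks every backdoor path.
Every element of {N, V} is needed (dropping N leaves P2 open; dropping V leaves P1 open), so no proper subset is valid.
Among all size-2 subsets of the eligible variables, only {N, V} blocks every backdoor path, so it is the unique smallest valid adjustment set.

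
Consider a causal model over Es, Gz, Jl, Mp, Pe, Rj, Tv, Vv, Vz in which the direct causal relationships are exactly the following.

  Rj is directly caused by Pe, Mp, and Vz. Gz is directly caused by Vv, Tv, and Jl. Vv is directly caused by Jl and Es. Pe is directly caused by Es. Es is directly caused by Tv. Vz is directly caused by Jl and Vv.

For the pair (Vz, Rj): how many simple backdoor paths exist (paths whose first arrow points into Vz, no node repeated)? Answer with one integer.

7

A backdoor path from Vz to Rj is any simple undirected path whose first edge points into Vz (i.e. leaves Vz via a parent).
Parents of Vz: {Jl, Vv}.
Enumerating:
  P1: Vz <- Jl -> Vv <- Es -> Pe -> Rj
  P2: Vz <- Jl -> Vv -> Gz <- Tv -> Es -> Pe -> Rj
  P3: Vz <- Jl -> Gz <- Tv -> Es -> Pe -> Rj
  P4: Vz <- Jl -> Gz <- Vv <- Es -> Pe -> Rj
  P5: Vz <- Vv <- Es -> Pe -> Rj
  P6: Vz <- Vv <- Jl -> Gz <- Tv -> Es -> Pe -> Rj
  P7: Vz <- Vv -> Gz <- Tv -> Es -> Pe -> Rj
That exhausts the simple backdoor paths. Count: 7.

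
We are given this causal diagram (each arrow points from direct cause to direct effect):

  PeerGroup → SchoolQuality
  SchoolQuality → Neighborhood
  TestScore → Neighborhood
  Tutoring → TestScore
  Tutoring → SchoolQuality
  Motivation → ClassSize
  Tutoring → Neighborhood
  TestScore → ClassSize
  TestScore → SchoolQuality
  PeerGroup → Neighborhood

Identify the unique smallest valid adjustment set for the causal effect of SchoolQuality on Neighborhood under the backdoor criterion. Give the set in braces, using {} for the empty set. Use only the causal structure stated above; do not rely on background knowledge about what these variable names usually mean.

{PeerGroup, TestScore, Tutoring}

Variables eligible for adjustment (non-descendants of SchoolQuality, excluding SchoolQuality and Neighborhood): {ClassSize, Motivation, PeerGroup, TestScore, Tutoring}.
Backdoor paths from SchoolQuality to Neighborhood:
  P1: SchoolQuality <- Tutoring -> TestScore -> Neighborhood
  P2: SchoolQuality <- Tutoring -> Neighborhood
  P3: SchoolQuality <- TestScore <- Tutoring -> Neighborhood
  P4: SchoolQuality <- TestScore -> Neighborhood
  P5: SchoolQuality <- PeerGroup -> Neighborhood
The empty set is not sufficient: P1 (SchoolQuality <- Tutoring -> TestScore -> Neighborhood) has no collider blocking it and no conditioned non-collider, so it is open.
Try {PeerGroup, TestScore, Tutoring}:
  P1: blocked at fork node Tutoring ∈ conditioning set.
  P2: blocked at fork node Tutoring ∈ conditioning set.
  P3: blocked at chain node TestScore ∈ conditioning set.
  P4: blocked at fork node TestScore ∈ conditioning set.
  P5: blocked at fork node PeerGroup ∈ conditioning set.
{PeerGroup, TestScore, Tutoring} contains no descendant of SchoolQuality and blocks every backdoor path.
Every element of {PeerGroup, TestScore, Tutoring} is needed (dropping PeerGroup leaves P5 open; dropping TestScore leaves P4 open; dropping Tutoring leaves P2 open), so no proper subset is valid.
Among all size-3 subsets of the eligible variables, only {PeerGroup, TestScore, Tutoring} blocks every backdoor path, so it is the unique smallest valid adjustment set.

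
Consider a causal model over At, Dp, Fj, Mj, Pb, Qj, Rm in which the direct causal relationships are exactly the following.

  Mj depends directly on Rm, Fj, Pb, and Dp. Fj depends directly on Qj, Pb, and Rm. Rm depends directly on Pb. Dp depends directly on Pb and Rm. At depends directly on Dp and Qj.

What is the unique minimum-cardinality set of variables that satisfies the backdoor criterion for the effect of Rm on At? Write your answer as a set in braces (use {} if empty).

{Pb}

Variables eligible for adjustment (non-descendants of Rm, excluding Rm and At): {Pb, Qj}.
Backdoor paths from Rm to At:
  P1: Rm <- Pb -> Fj <- Qj -> At
  P2: Rm <- Pb -> Fj -> Mj <- Dp -> At
  P3: Rm <- Pb -> Dp -> At
  P4: Rm <- Pb -> Dp -> Mj <- Fj <- Qj -> At
  P5: Rm <- Pb -> Mj <- Fj <- Qj -> At
  P6: Rm <- Pb -> Mj <- Dp -> At
The empty set is not sufficient: P3 (Rm <- Pb -> Dp -> At) has no collider blocking it and no conditioned non-collider, so it is open.
Try {Pb}:
  P1: blocked at fork node Pb ∈ conditioning set.
  P2: blocked at fork node Pb ∈ conditioning set.
  P3: blocked at fork node Pb ∈ conditioning set.
  P4: blocked at fork node Pb ∈ conditioning set.
  P5: blocked at fork node Pb ∈ conditioning set.
  P6: blocked at fork node Pb ∈ conditioning set.
{Pb} contains no descendant of Rm and blocks every backdoor path.
No other singleton works — e.g. {Qj} leaves P3 open — so {Pb} is the unique smallest valid adjustment set.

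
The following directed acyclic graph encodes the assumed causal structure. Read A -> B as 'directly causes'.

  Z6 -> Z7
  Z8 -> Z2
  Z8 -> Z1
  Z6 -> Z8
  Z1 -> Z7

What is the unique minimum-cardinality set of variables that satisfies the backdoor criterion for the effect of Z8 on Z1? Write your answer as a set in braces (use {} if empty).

Variables eligible for adjustment (non-descendants of Z8, excluding Z8 and Z1): {Z6}.
Backdoor paths from Z8 to Z1:
  P1: Z8 <- Z6 -> Z7 <- Z1
Each backdoor path contains an unconditioned collider, so every path is already blocked with the empty conditioning set:
  P1: blocked at collider Z7 (neither it nor any descendant is in the conditioning set).
The empty set is therefore the unique smallest valid set.

{}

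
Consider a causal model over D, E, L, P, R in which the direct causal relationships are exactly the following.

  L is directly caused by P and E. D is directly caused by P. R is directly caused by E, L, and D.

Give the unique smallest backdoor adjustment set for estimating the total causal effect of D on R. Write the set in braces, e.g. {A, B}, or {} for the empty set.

Variables eligible for adjustment (non-descendants of D, excluding D and R): {E, L, P}.
Backdoor paths from D to R:
  P1: D <- P -> L <- E -> R
  P2: D <- P -> L -> R
The empty set is not sufficient: P2 (D <- P -> L -> R) has no collider blocking it and no conditioned non-collider, so it is open.
Try {P}:
  P1: blocked at fork node P ∈ conditioning set.
  P2: blocked at fork node P ∈ conditioning set.
{P} contains no descendant of D and blocks every backdoor path.
No other singleton works — e.g. {E} leaves P2 open — so {P} is the unique smallest valid adjustment set.

{P}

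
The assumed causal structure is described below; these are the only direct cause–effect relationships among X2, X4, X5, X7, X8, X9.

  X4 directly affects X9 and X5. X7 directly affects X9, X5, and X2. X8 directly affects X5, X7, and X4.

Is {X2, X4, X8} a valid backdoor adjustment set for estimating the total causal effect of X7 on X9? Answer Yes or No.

No

Backdoor paths from X7 to X9 (paths whose first edge points into X7):
  P1: X7 <- X8 -> X4 -> X9
  P2: X7 <- X8 -> X5 <- X4 -> X9
Condition 1 (no descendant of X7 in the set): FAILS — X2 is a descendant of X7.
Condition 2 (every backdoor path blocked by {X2, X4, X8}):
  P1: blocked at fork node X8 ∈ conditioning set.
  P2: blocked at fork node X8 ∈ conditioning set.
{X2, X4, X8} does not satisfy the backdoor criterion.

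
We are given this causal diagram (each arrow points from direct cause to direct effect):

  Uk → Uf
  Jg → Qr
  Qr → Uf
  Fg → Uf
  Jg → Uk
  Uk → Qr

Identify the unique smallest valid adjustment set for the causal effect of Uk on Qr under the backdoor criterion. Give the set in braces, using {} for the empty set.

Variables eligible for adjustment (non-descendants of Uk, excluding Uk and Qr): {Fg, Jg}.
Backdoor paths from Uk to Qr:
  P1: Uk <- Jg -> Qr
The empty set is not sufficient: P1 (Uk <- Jg -> Qr) has no collider blocking it and no conditioned non-collider, so it is open.
Try {Jg}:
  P1: blocked at fork node Jg ∈ conditioning set.
{Jg} contains no descendant of Uk and blocks every backdoor path.
No other singleton works — e.g. {Fg} leaves P1 open — so {Jg} is the unique smallest valid adjustment set.

{Jg}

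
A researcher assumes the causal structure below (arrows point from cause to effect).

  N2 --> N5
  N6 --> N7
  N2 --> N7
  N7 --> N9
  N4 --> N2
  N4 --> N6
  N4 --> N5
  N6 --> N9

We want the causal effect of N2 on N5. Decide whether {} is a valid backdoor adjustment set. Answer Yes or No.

No

Backdoor paths from N2 to N5 (paths whose first edge points into N2):
  P1: N2 <- N4 -> N5
Condition 1 (no descendant of N2 in the set): holds — descendants of N2 are {N5, N7, N9}; none are in {}.
Condition 2 (every backdoor path blocked by {}):
  P1: open — no interior node is in the conditioning set.
{} does not satisfy the backdoor criterion.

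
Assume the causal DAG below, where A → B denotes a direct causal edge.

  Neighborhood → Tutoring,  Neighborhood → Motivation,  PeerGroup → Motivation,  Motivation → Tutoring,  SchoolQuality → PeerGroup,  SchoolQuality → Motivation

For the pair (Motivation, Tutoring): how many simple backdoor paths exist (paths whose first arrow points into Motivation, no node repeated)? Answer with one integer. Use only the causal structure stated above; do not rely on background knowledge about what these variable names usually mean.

A backdoor path from Motivation to Tutoring is any simple undirected path whose first edge points into Motivation (i.e. leaves Motivation via a parent).
Parents of Motivation: {Neighborhood, PeerGroup, SchoolQuality}.
Enumerating:
  P1: Motivation <- Neighborhood -> Tutoring
That exhausts the simple backdoor paths. Count: 1.

1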